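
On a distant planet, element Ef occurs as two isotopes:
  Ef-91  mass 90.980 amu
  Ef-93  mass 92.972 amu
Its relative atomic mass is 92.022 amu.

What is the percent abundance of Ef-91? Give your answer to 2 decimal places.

47.69%

Writing the weighted mean with unknown fraction x of Ef-91:
90.980·x + 92.972·(1 − x) = 92.022
(90.980 − 92.972)·x = 92.022 − 92.972
x = -0.950 / -1.992 = 0.47691 → 47.69% Ef-91, 52.31% Ef-93.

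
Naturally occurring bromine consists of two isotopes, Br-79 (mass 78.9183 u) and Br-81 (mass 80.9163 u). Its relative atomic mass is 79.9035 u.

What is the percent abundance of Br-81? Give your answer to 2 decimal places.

Writing the weighted mean with unknown fraction x of Br-79:
78.9183·x + 80.9163·(1 − x) = 79.9035
(78.9183 − 80.9163)·x = 79.9035 − 80.9163
x = -1.0128 / -1.9980 = 0.50691 → 50.69% Br-79, 49.31% Br-81.

49.31%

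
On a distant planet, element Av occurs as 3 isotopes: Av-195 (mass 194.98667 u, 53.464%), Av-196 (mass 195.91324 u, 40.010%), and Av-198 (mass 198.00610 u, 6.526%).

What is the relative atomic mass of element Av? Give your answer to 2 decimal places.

195.55 u

Weight each isotope mass by its fractional abundance: 0.53464 × 194.98667 + 0.40010 × 195.91324 + 0.06526 × 198.00610
= 104.247673 + 78.384887 + 12.921878 = 195.554438 u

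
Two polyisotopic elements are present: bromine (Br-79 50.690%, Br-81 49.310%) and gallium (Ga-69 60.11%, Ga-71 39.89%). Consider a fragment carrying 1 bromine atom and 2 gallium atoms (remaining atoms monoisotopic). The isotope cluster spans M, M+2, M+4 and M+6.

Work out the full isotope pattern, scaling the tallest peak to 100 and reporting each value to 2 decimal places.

Bromine pattern (n=1): 0.5069 : 0.4931
Gallium pattern (n=2): 0.36132121 : 0.47955758 : 0.15912121
Convolve the two distributions (both contribute in 2-u steps):
  M: 0.5069×0.36132121 = 0.183154
  M+2: 0.5069×0.47955758 + 0.4931×0.36132121 = 0.421255
  M+4: 0.5069×0.15912121 + 0.4931×0.47955758 = 0.317128
  M+6: 0.4931×0.15912121 = 0.078463
Scale to base peak (0.421255) = 100: 43.48 : 100.00 : 75.28 : 18.63

43.48 : 100.00 : 75.28 : 18.63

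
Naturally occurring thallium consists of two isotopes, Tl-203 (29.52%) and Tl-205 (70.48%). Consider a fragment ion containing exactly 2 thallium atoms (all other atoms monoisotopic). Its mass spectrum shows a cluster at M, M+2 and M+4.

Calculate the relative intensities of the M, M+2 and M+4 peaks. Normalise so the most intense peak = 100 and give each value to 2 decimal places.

17.54 : 83.77 : 100.00

The 2 Tl atoms are independent, so intensities follow the terms of (0.2952 + 0.7048)^2.
P(M) = 0.2952^2 = 0.087143
P(M+2) = 2 × 0.2952^1 × 0.7048^1 = 0.416114
P(M+4) = 0.7048^2 = 0.496743
The M+4 peak is largest (0.496743); scaling to 100 gives 17.54 : 83.77 : 100.00.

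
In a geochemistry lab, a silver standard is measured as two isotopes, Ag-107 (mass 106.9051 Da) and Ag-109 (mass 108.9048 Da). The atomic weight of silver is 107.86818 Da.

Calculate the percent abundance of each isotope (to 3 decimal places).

With x = fraction of Ag-107 (so Ag-109 is 1 − x):
106.9051·x + 108.9048·(1 − x) = 107.86818
(106.9051 − 108.9048)·x = 107.86818 − 108.9048
x = -1.03662 / -1.9997 = 0.51839 → 51.839% Ag-107, 48.161% Ag-109.

Ag-107: 51.839%, Ag-109: 48.161%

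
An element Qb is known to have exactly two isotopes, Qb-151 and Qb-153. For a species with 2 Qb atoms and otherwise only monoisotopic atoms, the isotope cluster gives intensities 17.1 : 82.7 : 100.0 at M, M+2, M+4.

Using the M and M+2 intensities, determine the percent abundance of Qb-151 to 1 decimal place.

29.3%

Let p = fractional abundance of Qb-151. I(M+2)/I(M) = [C(2,1)·p^1·(1−p)] / p^2 = 2·(1−p)/p = 82.7/17.1 = 4.8363
(1−p)/p = 4.8363/2 = 2.4181  ⇒  p = 1/(1 + 2.4181) = 0.2926
Qb-151: 29.3%, Qb-153: 70.7%.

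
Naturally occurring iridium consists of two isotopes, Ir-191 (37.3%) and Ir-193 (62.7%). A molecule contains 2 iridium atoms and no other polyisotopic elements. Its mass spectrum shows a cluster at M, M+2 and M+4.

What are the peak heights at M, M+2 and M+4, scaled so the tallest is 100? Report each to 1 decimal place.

29.7 : 100.0 : 84.0

Each Ir atom is independently Ir-191 (p = 0.373) or Ir-193 (q = 0.627); the cluster is the binomial expansion (p + q)^2.
P(M) = 0.373^2 = 0.139129
P(M+2) = 2 × 0.373^1 × 0.627^1 = 0.467742
P(M+4) = 0.627^2 = 0.393129
The M+2 peak is largest (0.467742); scaling to 100 gives 29.7 : 100.0 : 84.0.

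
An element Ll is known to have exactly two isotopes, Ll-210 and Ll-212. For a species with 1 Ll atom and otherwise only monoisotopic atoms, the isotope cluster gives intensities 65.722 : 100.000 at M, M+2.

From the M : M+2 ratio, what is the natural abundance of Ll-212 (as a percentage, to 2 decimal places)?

60.34%

Let p = fractional abundance of Ll-210. I(M+2)/I(M) = [C(1,1)·p^0·(1−p)] / p^1 = 1·(1−p)/p = 100.000/65.722 = 1.5216
(1−p)/p = 1.5216/1 = 1.5216  ⇒  p = 1/(1 + 1.5216) = 0.3966
Ll-210: 39.66%, Ll-212: 60.34%.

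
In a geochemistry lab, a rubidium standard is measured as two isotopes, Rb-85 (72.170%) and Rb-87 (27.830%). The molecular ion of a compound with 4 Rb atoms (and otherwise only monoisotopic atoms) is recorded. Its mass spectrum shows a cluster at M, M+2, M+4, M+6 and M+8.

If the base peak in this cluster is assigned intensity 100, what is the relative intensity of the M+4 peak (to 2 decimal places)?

57.84

Binomial terms of (0.72170 + 0.27830)^4: M 0.2713, M+2 0.4184, M+4 0.2420, M+6 0.0622, M+8 0.0060 → M+2 is the base peak.
P(M+2) = C(4,1) × 0.72170^3 × 0.27830^1 = 4 × 0.37589809 × 0.2783 = 0.418450 (base)
P(M+4) = C(4,2) × 0.72170^2 × 0.27830^2 = 6 × 0.52085089 × 0.07745089 = 0.242042
Relative intensity = 0.242042 / 0.418450 × 100 = 57.84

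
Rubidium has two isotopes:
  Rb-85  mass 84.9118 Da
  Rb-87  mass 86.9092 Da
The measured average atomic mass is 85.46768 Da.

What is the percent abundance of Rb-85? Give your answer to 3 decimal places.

Writing the weighted mean with unknown fraction x of Rb-85:
84.9118·x + 86.9092·(1 − x) = 85.46768
(84.9118 − 86.9092)·x = 85.46768 − 86.9092
x = -1.44152 / -1.9974 = 0.72170 → 72.170% Rb-85, 27.830% Rb-87.

72.170%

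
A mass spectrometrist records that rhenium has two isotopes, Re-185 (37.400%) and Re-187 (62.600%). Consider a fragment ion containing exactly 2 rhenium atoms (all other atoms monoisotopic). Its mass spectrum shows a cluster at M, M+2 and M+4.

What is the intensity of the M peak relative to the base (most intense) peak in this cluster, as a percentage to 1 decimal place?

Term probabilities: M 0.1399, M+2 0.4682, M+4 0.3919. Base peak = M+2.
P(M+2) = C(2,1) × 0.37400^1 × 0.62600^1 = 2 × 0.3740 × 0.6260 = 0.468248 (base)
P(M) = C(2,0) × 0.37400^2 × 0.62600^0 = 1 × 0.139876 × 1.0000 = 0.139876
Relative intensity = 0.139876 / 0.468248 × 100 = 29.9

29.9%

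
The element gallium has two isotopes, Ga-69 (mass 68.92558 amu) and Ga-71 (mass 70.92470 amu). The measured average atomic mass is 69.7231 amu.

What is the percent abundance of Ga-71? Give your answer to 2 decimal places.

Writing the weighted mean with unknown fraction x of Ga-69:
68.92558·x + 70.92470·(1 − x) = 69.7231
(68.92558 − 70.92470)·x = 69.7231 − 70.92470
x = -1.20160 / -1.99912 = 0.60106 → 60.11% Ga-69, 39.89% Ga-71.

39.89%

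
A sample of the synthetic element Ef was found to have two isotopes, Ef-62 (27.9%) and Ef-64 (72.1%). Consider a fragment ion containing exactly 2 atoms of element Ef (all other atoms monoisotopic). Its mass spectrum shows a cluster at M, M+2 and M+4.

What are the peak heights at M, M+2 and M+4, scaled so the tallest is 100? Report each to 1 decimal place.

Expanding (0.279 + 0.721)^2:
P(M) = 0.279^2 = 0.077841
P(M+2) = 2 × 0.279^1 × 0.721^1 = 0.402318
P(M+4) = 0.721^2 = 0.519841
The M+4 peak is largest (0.519841); scaling to 100 gives 15.0 : 77.4 : 100.0.

15.0 : 77.4 : 100.0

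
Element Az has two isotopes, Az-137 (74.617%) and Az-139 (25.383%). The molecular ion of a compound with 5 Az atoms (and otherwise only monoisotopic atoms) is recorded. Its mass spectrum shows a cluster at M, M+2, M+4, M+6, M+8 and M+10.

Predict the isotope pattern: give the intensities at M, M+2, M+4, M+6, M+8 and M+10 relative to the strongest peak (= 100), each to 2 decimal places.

58.79 : 100.00 : 68.04 : 23.14 : 3.94 : 0.27

Expanding (0.74617 + 0.25383)^5:
P(M) = 0.74617^5 = 0.231307
P(M+2) = 5 × 0.74617^4 × 0.25383^1 = 0.393427
P(M+4) = 10 × 0.74617^3 × 0.25383^2 = 0.267670
P(M+6) = 10 × 0.74617^2 × 0.25383^3 = 0.091055
P(M+8) = 5 × 0.74617^1 × 0.25383^4 = 0.015487
P(M+10) = 0.25383^5 = 0.001054
The M+2 peak is largest (0.393427); scaling to 100 gives 58.79 : 100.00 : 68.04 : 23.14 : 3.94 : 0.27.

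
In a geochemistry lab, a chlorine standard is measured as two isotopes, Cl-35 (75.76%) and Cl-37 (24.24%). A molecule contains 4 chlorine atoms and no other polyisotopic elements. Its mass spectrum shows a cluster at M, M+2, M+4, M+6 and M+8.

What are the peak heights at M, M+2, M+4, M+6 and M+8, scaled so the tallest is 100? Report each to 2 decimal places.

78.14 : 100.00 : 47.99 : 10.24 : 0.82

The 4 Cl atoms are independent, so intensities follow the terms of (0.7576 + 0.2424)^4.
P(M) = 0.7576^4 = 0.329428
P(M+2) = 4 × 0.7576^3 × 0.2424^1 = 0.421612
P(M+4) = 6 × 0.7576^2 × 0.2424^2 = 0.202347
P(M+6) = 4 × 0.7576^1 × 0.2424^3 = 0.043162
P(M+8) = 0.2424^4 = 0.003452
The M+2 peak is largest (0.421612); scaling to 100 gives 78.14 : 100.00 : 47.99 : 10.24 : 0.82.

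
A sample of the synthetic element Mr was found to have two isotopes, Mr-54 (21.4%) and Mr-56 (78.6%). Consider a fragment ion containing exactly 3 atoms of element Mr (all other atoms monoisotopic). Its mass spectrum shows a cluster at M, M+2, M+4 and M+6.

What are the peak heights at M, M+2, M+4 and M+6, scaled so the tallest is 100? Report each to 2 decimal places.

Each Mr atom is independently Mr-54 (p = 0.214) or Mr-56 (q = 0.786); the cluster is the binomial expansion (p + q)^3.
P(M) = 0.214^3 = 0.009800
P(M+2) = 3 × 0.214^2 × 0.786^1 = 0.107987
P(M+4) = 3 × 0.214^1 × 0.786^2 = 0.396625
P(M+6) = 0.786^3 = 0.485588
The M+6 peak is largest (0.485588); scaling to 100 gives 2.02 : 22.24 : 81.68 : 100.00.

2.02 : 22.24 : 81.68 : 100.00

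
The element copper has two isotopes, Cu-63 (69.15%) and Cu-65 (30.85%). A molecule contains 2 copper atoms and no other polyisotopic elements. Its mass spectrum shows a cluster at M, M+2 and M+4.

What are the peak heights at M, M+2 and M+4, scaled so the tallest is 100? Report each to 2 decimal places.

Each Cu atom is independently Cu-63 (p = 0.6915) or Cu-65 (q = 0.3085); the cluster is the binomial expansion (p + q)^2.
P(M) = 0.6915^2 = 0.478172
P(M+2) = 2 × 0.6915^1 × 0.3085^1 = 0.426656
P(M+4) = 0.3085^2 = 0.095172
The M peak is largest (0.478172); scaling to 100 gives 100.00 : 89.23 : 19.90.

100.00 : 89.23 : 19.90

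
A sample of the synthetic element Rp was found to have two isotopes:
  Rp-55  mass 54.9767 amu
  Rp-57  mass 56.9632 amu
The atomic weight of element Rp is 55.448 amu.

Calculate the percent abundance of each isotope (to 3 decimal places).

With x = fraction of Rp-55 (so Rp-57 is 1 − x):
54.9767·x + 56.9632·(1 − x) = 55.448
(54.9767 − 56.9632)·x = 55.448 − 56.9632
x = -1.5152 / -1.9865 = 0.76275 → 76.275% Rp-55, 23.725% Rp-57.

Rp-55: 76.275%, Rp-57: 23.725%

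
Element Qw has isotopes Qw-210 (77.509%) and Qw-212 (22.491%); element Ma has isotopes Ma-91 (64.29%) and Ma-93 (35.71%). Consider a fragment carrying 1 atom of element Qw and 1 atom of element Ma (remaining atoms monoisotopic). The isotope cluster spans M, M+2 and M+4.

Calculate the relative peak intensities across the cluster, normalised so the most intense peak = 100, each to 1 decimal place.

100.0 : 84.6 : 16.1

Element Qw pattern (n=1): 0.77509 : 0.22491
Element Ma pattern (n=1): 0.6429 : 0.3571
Convolve the two distributions (both contribute in 2-u steps):
  M: 0.77509×0.6429 = 0.498305
  M+2: 0.77509×0.3571 + 0.22491×0.6429 = 0.421379
  M+4: 0.22491×0.3571 = 0.080315
Scale to base peak (0.498305) = 100: 100.0 : 84.6 : 16.1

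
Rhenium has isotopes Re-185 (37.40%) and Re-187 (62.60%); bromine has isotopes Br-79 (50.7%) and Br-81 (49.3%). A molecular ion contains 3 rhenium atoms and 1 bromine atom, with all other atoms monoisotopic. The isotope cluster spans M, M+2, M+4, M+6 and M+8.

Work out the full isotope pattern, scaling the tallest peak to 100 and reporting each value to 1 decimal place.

7.5 : 45.1 : 100.0 : 96.8 : 34.3

Rhenium pattern (n=3): 0.05231362 : 0.26268713 : 0.43968487 : 0.24531438
Bromine pattern (n=1): 0.5070 : 0.4930
Convolve the two distributions (both contribute in 2-u steps):
  M: 0.05231362×0.5070 = 0.026523
  M+2: 0.05231362×0.4930 + 0.26268713×0.5070 = 0.158973
  M+4: 0.26268713×0.4930 + 0.43968487×0.5070 = 0.352425
  M+6: 0.43968487×0.4930 + 0.24531438×0.5070 = 0.341139
  M+8: 0.24531438×0.4930 = 0.120940
Scale to base peak (0.352425) = 100: 7.5 : 45.1 : 100.0 : 96.8 : 34.3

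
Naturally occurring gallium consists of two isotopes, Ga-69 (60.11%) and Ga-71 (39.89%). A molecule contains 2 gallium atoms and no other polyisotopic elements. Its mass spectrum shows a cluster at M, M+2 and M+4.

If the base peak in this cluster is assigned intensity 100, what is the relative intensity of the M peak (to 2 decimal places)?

Binomial terms of (0.6011 + 0.3989)^2: M 0.3613, M+2 0.4796, M+4 0.1591 → M+2 is the base peak.
P(M+2) = C(2,1) × 0.6011^1 × 0.3989^1 = 2 × 0.6011 × 0.3989 = 0.479558 (base)
P(M) = C(2,0) × 0.6011^2 × 0.3989^0 = 1 × 0.36132121 × 1.0000 = 0.361321
Relative intensity = 0.361321 / 0.479558 × 100 = 75.34

75.34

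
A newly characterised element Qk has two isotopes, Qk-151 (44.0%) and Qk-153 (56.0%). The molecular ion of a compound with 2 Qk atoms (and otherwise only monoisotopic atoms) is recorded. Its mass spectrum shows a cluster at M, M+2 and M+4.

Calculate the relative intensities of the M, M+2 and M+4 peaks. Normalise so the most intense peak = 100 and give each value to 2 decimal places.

39.29 : 100.00 : 63.64

The 2 Qk atoms are independent, so intensities follow the terms of (0.440 + 0.560)^2.
P(M) = 0.440^2 = 0.193600
P(M+2) = 2 × 0.440^1 × 0.560^1 = 0.492800
P(M+4) = 0.560^2 = 0.313600
The M+2 peak is largest (0.492800); scaling to 100 gives 39.29 : 100.00 : 63.64.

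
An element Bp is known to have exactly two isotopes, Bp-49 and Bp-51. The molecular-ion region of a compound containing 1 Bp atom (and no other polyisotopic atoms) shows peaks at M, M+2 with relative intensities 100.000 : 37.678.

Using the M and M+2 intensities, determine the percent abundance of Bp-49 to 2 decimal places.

Write p for the Bp-49 fraction. I(M+2)/I(M) = [C(1,1)·p^0·(1−p)] / p^1 = 1·(1−p)/p = 37.678/100.000 = 0.3768
(1−p)/p = 0.3768/1 = 0.3768  ⇒  p = 1/(1 + 0.3768) = 0.7263
Bp-49: 72.63%, Bp-51: 27.37%.

72.63%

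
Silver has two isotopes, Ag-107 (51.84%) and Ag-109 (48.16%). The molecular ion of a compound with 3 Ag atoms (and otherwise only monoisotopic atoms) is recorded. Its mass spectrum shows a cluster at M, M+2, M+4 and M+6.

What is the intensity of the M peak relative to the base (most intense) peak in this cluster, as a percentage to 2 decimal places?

Term probabilities: M 0.1393, M+2 0.3883, M+4 0.3607, M+6 0.1117. Base peak = M+2.
P(M+2) = C(3,1) × 0.5184^2 × 0.4816^1 = 3 × 0.26873856 × 0.4816 = 0.388273 (base)
P(M) = C(3,0) × 0.5184^3 × 0.4816^0 = 1 × 0.13931407 × 1.0000 = 0.139314
Relative intensity = 0.139314 / 0.388273 × 100 = 35.88

35.88%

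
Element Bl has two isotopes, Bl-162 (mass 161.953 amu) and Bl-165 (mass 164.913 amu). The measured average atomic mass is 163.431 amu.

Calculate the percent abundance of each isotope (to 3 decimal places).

Bl-162: 50.068%, Bl-165: 49.932%

Let x be the fractional abundance of Bl-162; then Bl-165 has abundance 1 − x.
161.953·x + 164.913·(1 − x) = 163.431
(161.953 − 164.913)·x = 163.431 − 164.913
x = -1.482 / -2.960 = 0.50068 → 50.068% Bl-162, 49.932% Bl-165.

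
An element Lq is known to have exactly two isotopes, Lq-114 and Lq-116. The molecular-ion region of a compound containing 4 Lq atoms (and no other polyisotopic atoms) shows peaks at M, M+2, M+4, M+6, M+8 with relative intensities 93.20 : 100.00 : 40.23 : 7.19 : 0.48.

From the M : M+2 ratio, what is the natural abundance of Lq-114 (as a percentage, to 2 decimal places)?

78.85%

Let p = fractional abundance of Lq-114. I(M+2)/I(M) = [C(4,1)·p^3·(1−p)] / p^4 = 4·(1−p)/p = 100.00/93.20 = 1.0730
(1−p)/p = 1.0730/4 = 0.2682  ⇒  p = 1/(1 + 0.2682) = 0.7885
Lq-114: 78.85%, Lq-116: 21.15%.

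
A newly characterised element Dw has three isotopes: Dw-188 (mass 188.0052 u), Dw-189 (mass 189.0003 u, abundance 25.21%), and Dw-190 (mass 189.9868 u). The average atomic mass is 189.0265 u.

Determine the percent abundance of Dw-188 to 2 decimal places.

35.91%

The remaining 74.79% is split between Dw-188 (fraction x) and Dw-190 (fraction 0.7479 − x).
Substituting: 188.0052x + 189.9868(0.7479 − x) = 141.37952437
(188.0052 − 189.9868)x = -0.71160335  ⇒  x = 0.35911, y = 0.38879
Dw-188: 35.91%, Dw-190: 38.88%.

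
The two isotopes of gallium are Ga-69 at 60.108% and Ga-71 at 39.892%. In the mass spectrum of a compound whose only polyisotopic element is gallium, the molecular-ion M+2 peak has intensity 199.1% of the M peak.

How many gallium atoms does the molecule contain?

3

For n independent Ga atoms, I(M+2)/I(M) = n · (abundance Ga-71) / (abundance Ga-69) = n · 0.39892/0.60108.
n = 1.991 × 0.60108/0.39892 = 3.00 ≈ 3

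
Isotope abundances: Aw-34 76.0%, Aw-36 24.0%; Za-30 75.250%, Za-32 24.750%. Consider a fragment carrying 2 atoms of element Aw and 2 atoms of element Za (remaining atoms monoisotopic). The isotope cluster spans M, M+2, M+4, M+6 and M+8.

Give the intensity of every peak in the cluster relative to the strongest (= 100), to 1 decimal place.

Element Aw pattern (n=2): 0.5776 : 0.3648 : 0.0576
Element Za pattern (n=2): 0.56625625 : 0.3724875 : 0.06125625
Convolve the two distributions (both contribute in 2-u steps):
  M: 0.5776×0.56625625 = 0.327070
  M+2: 0.5776×0.3724875 + 0.3648×0.56625625 = 0.421719
  M+4: 0.5776×0.06125625 + 0.3648×0.3724875 + 0.0576×0.56625625 = 0.203881
  M+6: 0.3648×0.06125625 + 0.0576×0.3724875 = 0.043802
  M+8: 0.0576×0.06125625 = 0.003528
Scale to base peak (0.421719) = 100: 77.6 : 100.0 : 48.3 : 10.4 : 0.8

77.6 : 100.0 : 48.3 : 10.4 : 0.8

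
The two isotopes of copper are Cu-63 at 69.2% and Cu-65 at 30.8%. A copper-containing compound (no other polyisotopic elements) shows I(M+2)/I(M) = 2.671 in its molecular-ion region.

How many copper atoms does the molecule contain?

With n Cu atoms, P(M+2)/P(M) = C(n,1)·p^(n−1)q / p^n = n·q/p = n · 0.308/0.692.
n = 2.671 × 0.692/0.308 = 6.00 ≈ 6

6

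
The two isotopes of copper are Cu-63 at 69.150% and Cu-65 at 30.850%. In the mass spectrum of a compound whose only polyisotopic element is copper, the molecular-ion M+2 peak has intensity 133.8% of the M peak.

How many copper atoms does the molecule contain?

For n independent Cu atoms, I(M+2)/I(M) = n · (abundance Cu-65) / (abundance Cu-63) = n · 0.30850/0.69150.
n = 1.338 × 0.69150/0.30850 = 3.00 ≈ 3

3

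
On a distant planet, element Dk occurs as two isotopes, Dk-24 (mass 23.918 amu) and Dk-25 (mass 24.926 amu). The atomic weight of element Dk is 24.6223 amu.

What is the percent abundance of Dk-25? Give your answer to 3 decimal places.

With x = fraction of Dk-24 (so Dk-25 is 1 − x):
23.918·x + 24.926·(1 − x) = 24.6223
(23.918 − 24.926)·x = 24.6223 − 24.926
x = -0.3037 / -1.008 = 0.30129 → 30.129% Dk-24, 69.871% Dk-25.

69.871%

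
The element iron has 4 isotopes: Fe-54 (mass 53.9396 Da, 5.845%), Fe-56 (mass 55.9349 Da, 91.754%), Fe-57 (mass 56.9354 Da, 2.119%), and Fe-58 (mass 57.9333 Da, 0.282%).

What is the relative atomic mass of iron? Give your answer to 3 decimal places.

55.845 Da

Ar = Σ fᵢ·mᵢ = 0.05845 × 53.9396 + 0.91754 × 55.9349 + 0.02119 × 56.9354 + 0.00282 × 57.9333
= 3.15277 + 51.32251 + 1.20646 + 0.16337 = 55.84511 Da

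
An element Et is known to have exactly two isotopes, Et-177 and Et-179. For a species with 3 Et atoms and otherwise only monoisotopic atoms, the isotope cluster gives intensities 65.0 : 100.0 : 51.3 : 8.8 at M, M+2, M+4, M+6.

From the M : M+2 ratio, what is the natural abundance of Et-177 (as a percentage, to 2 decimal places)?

Write p for the Et-177 fraction. I(M+2)/I(M) = [C(3,1)·p^2·(1−p)] / p^3 = 3·(1−p)/p = 100.0/65.0 = 1.5385
(1−p)/p = 1.5385/3 = 0.5128  ⇒  p = 1/(1 + 0.5128) = 0.6610
Et-177: 66.10%, Et-179: 33.90%.

66.10%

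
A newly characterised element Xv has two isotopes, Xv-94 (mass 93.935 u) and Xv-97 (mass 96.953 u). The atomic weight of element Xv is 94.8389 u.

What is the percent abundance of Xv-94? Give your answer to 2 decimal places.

With x = fraction of Xv-94 (so Xv-97 is 1 − x):
93.935·x + 96.953·(1 − x) = 94.8389
(93.935 − 96.953)·x = 94.8389 − 96.953
x = -2.1141 / -3.018 = 0.70050 → 70.05% Xv-94, 29.95% Xv-97.

70.05%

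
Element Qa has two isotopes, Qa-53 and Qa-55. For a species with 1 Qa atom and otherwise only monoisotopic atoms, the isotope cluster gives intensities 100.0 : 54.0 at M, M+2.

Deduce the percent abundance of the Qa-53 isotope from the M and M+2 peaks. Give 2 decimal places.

If p is the fraction of Qa that is Qa-53, then I(M+2)/I(M) = [C(1,1)·p^0·(1−p)] / p^1 = 1·(1−p)/p = 54.0/100.0 = 0.5400
(1−p)/p = 0.5400/1 = 0.5400  ⇒  p = 1/(1 + 0.5400) = 0.6494
Qa-53: 64.94%, Qa-55: 35.06%.

64.94%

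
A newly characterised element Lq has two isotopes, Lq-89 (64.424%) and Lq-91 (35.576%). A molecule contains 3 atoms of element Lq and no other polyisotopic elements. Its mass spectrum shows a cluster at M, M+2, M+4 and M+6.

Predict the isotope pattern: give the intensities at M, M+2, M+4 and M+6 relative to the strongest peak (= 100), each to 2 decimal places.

60.36 : 100.00 : 55.22 : 10.16

Expanding (0.64424 + 0.35576)^3:
P(M) = 0.64424^3 = 0.267389
P(M+2) = 3 × 0.64424^2 × 0.35576^1 = 0.442969
P(M+4) = 3 × 0.64424^1 × 0.35576^2 = 0.244615
P(M+6) = 0.35576^3 = 0.045027
The M+2 peak is largest (0.442969); scaling to 100 gives 60.36 : 100.00 : 55.22 : 10.16.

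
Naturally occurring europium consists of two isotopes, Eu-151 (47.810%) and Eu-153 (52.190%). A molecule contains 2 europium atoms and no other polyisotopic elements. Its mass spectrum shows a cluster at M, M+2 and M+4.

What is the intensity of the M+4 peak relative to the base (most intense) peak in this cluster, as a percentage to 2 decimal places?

Binomial terms of (0.47810 + 0.52190)^2: M 0.2286, M+2 0.4990, M+4 0.2724 → M+2 is the base peak.
P(M+2) = C(2,1) × 0.47810^1 × 0.52190^1 = 2 × 0.4781 × 0.5219 = 0.499041 (base)
P(M+4) = C(2,2) × 0.47810^0 × 0.52190^2 = 1 × 1.0000 × 0.27237961 = 0.272380
Relative intensity = 0.272380 / 0.499041 × 100 = 54.58

54.58%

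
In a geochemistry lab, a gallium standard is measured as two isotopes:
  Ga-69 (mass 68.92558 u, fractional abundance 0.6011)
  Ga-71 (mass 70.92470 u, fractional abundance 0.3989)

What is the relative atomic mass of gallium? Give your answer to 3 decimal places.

69.723 u

The abundance-weighted mean is 0.6011 × 68.92558 + 0.3989 × 70.92470
= 41.431166 + 28.291863 = 69.723029 u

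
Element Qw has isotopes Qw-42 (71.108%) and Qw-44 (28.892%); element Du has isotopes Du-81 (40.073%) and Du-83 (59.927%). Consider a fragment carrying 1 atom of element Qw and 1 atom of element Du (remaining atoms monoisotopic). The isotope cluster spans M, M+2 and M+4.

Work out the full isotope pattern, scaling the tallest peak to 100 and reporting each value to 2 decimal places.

Element Qw pattern (n=1): 0.71108 : 0.28892
Element Du pattern (n=1): 0.40073 : 0.59927
Convolve the two distributions (both contribute in 2-u steps):
  M: 0.71108×0.40073 = 0.284951
  M+2: 0.71108×0.59927 + 0.28892×0.40073 = 0.541908
  M+4: 0.28892×0.59927 = 0.173141
Scale to base peak (0.541908) = 100: 52.58 : 100.00 : 31.95

52.58 : 100.00 : 31.95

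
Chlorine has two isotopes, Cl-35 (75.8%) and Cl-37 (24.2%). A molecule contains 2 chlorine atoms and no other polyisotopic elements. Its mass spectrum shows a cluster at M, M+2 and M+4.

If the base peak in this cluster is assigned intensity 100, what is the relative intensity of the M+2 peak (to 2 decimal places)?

Binomial terms of (0.758 + 0.242)^2: M 0.5746, M+2 0.3669, M+4 0.0586 → M is the base peak.
P(M) = C(2,0) × 0.758^2 × 0.242^0 = 1 × 0.574564 × 1.0000 = 0.574564 (base)
P(M+2) = C(2,1) × 0.758^1 × 0.242^1 = 2 × 0.7580 × 0.2420 = 0.366872
Relative intensity = 0.366872 / 0.574564 × 100 = 63.85

63.85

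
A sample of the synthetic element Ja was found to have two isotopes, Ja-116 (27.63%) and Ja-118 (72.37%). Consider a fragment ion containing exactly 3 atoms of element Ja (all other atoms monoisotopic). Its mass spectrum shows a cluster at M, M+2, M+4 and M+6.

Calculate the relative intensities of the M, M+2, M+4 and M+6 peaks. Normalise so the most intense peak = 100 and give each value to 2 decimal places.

Each Ja atom is independently Ja-116 (p = 0.2763) or Ja-118 (q = 0.7237); the cluster is the binomial expansion (p + q)^3.
P(M) = 0.2763^3 = 0.021093
P(M+2) = 3 × 0.2763^2 × 0.7237^1 = 0.165745
P(M+4) = 3 × 0.2763^1 × 0.7237^2 = 0.434129
P(M+6) = 0.7237^3 = 0.379032
The M+4 peak is largest (0.434129); scaling to 100 gives 4.86 : 38.18 : 100.00 : 87.31.

4.86 : 38.18 : 100.00 : 87.31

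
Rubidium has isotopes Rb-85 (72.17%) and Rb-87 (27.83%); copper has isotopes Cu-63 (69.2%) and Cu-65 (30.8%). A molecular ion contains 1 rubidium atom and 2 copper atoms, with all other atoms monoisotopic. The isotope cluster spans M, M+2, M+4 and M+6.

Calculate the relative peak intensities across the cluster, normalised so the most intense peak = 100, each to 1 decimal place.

Rubidium pattern (n=1): 0.7217 : 0.2783
Copper pattern (n=2): 0.478864 : 0.426272 : 0.094864
Convolve the two distributions (both contribute in 2-u steps):
  M: 0.7217×0.478864 = 0.345596
  M+2: 0.7217×0.426272 + 0.2783×0.478864 = 0.440908
  M+4: 0.7217×0.094864 + 0.2783×0.426272 = 0.187095
  M+6: 0.2783×0.094864 = 0.026401
Scale to base peak (0.440908) = 100: 78.4 : 100.0 : 42.4 : 6.0

78.4 : 100.0 : 42.4 : 6.0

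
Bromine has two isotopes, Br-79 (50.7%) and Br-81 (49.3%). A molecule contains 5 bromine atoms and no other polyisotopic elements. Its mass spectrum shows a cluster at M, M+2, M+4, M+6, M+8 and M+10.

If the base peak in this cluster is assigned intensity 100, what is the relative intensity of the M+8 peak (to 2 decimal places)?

47.28

Binomial terms of (0.507 + 0.493)^5: M 0.0335, M+2 0.1629, M+4 0.3168, M+6 0.3080, M+8 0.1497, M+10 0.0291 → M+4 is the base peak.
P(M+4) = C(5,2) × 0.507^3 × 0.493^2 = 10 × 0.13032384 × 0.243049 = 0.316751 (base)
P(M+8) = C(5,4) × 0.507^1 × 0.493^4 = 5 × 0.5070 × 0.05907282 = 0.149750
Relative intensity = 0.149750 / 0.316751 × 100 = 47.28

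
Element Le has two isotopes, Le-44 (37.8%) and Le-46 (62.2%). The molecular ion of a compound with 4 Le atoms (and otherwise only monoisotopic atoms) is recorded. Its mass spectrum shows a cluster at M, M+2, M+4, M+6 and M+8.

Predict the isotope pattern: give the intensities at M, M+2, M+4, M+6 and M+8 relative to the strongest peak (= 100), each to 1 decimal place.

Expanding (0.378 + 0.622)^4:
P(M) = 0.378^4 = 0.020416
P(M+2) = 4 × 0.378^3 × 0.622^1 = 0.134377
P(M+4) = 6 × 0.378^2 × 0.622^2 = 0.331677
P(M+6) = 4 × 0.378^1 × 0.622^3 = 0.363850
P(M+8) = 0.622^4 = 0.149679
The M+6 peak is largest (0.363850); scaling to 100 gives 5.6 : 36.9 : 91.2 : 100.0 : 41.1.

5.6 : 36.9 : 91.2 : 100.0 : 41.1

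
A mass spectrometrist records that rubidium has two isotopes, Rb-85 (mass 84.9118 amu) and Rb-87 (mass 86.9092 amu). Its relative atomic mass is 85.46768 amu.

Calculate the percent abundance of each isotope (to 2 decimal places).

Let x be the fractional abundance of Rb-85; then Rb-87 has abundance 1 − x.
84.9118·x + 86.9092·(1 − x) = 85.46768
(84.9118 − 86.9092)·x = 85.46768 − 86.9092
x = -1.44152 / -1.9974 = 0.72170 → 72.17% Rb-85, 27.83% Rb-87.

Rb-85: 72.17%, Rb-87: 27.83%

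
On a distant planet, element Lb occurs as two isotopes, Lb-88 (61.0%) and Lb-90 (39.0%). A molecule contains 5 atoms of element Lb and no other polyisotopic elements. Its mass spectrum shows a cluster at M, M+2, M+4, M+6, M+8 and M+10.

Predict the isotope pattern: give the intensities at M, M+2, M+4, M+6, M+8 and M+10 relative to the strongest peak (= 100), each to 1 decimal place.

24.5 : 78.2 : 100.0 : 63.9 : 20.4 : 2.6

Each Lb atom is independently Lb-88 (p = 0.610) or Lb-90 (q = 0.390); the cluster is the binomial expansion (p + q)^5.
P(M) = 0.610^5 = 0.084460
P(M+2) = 5 × 0.610^4 × 0.390^1 = 0.269994
P(M+4) = 10 × 0.610^3 × 0.390^2 = 0.345238
P(M+6) = 10 × 0.610^2 × 0.390^3 = 0.220726
P(M+8) = 5 × 0.610^1 × 0.390^4 = 0.070560
P(M+10) = 0.390^5 = 0.009022
The M+4 peak is largest (0.345238); scaling to 100 gives 24.5 : 78.2 : 100.0 : 63.9 : 20.4 : 2.6.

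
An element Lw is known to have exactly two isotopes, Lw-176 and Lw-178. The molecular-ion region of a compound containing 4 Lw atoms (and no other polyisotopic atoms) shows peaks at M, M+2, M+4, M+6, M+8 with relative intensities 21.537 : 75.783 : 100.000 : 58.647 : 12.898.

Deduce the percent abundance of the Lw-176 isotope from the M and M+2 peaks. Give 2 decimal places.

If p is the fraction of Lw that is Lw-176, then I(M+2)/I(M) = [C(4,1)·p^3·(1−p)] / p^4 = 4·(1−p)/p = 75.783/21.537 = 3.5187
(1−p)/p = 3.5187/4 = 0.8797  ⇒  p = 1/(1 + 0.8797) = 0.5320
Lw-176: 53.20%, Lw-178: 46.80%.

53.20%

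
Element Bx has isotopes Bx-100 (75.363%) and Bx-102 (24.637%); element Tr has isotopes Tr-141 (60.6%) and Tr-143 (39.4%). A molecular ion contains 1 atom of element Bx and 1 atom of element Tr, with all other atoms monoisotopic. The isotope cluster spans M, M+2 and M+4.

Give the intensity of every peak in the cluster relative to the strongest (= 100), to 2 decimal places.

Element Bx pattern (n=1): 0.75363 : 0.24637
Element Tr pattern (n=1): 0.6060 : 0.3940
Convolve the two distributions (both contribute in 2-u steps):
  M: 0.75363×0.6060 = 0.456700
  M+2: 0.75363×0.3940 + 0.24637×0.6060 = 0.446230
  M+4: 0.24637×0.3940 = 0.097070
Scale to base peak (0.456700) = 100: 100.00 : 97.71 : 21.25

100.00 : 97.71 : 21.25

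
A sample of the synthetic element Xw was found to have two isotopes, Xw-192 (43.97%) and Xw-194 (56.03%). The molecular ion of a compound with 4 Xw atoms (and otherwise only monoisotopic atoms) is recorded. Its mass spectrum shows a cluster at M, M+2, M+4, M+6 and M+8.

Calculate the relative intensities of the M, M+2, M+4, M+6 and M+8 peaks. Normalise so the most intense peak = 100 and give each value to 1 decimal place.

Each Xw atom is independently Xw-192 (p = 0.4397) or Xw-194 (q = 0.5603); the cluster is the binomial expansion (p + q)^4.
P(M) = 0.4397^4 = 0.037379
P(M+2) = 4 × 0.4397^3 × 0.5603^1 = 0.190524
P(M+4) = 6 × 0.4397^2 × 0.5603^2 = 0.364171
P(M+6) = 4 × 0.4397^1 × 0.5603^3 = 0.309370
P(M+8) = 0.5603^4 = 0.098556
The M+4 peak is largest (0.364171); scaling to 100 gives 10.3 : 52.3 : 100.0 : 85.0 : 27.1.

10.3 : 52.3 : 100.0 : 85.0 : 27.1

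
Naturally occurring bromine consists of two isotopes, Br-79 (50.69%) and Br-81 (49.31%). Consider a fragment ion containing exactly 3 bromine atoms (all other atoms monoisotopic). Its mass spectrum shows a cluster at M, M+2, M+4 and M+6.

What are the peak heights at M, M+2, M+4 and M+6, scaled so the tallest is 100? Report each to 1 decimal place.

The 3 Br atoms are independent, so intensities follow the terms of (0.5069 + 0.4931)^3.
P(M) = 0.5069^3 = 0.130247
P(M+2) = 3 × 0.5069^2 × 0.4931^1 = 0.380103
P(M+4) = 3 × 0.5069^1 × 0.4931^2 = 0.369755
P(M+6) = 0.4931^3 = 0.119896
The M+2 peak is largest (0.380103); scaling to 100 gives 34.3 : 100.0 : 97.3 : 31.5.

34.3 : 100.0 : 97.3 : 31.5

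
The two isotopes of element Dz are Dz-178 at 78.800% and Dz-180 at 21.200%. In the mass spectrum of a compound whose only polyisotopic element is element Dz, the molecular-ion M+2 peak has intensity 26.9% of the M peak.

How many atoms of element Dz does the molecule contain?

1

With n Dz atoms, P(M+2)/P(M) = C(n,1)·p^(n−1)q / p^n = n·q/p = n · 0.21200/0.78800.
n = 0.269 × 0.78800/0.21200 = 1.00 ≈ 1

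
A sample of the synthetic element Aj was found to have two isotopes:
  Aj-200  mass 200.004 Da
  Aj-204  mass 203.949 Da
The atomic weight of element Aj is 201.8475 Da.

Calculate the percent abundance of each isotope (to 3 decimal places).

Aj-200: 53.270%, Aj-204: 46.730%

Let x be the fractional abundance of Aj-200; then Aj-204 has abundance 1 − x.
200.004·x + 203.949·(1 − x) = 201.8475
(200.004 − 203.949)·x = 201.8475 − 203.949
x = -2.1015 / -3.945 = 0.53270 → 53.270% Aj-200, 46.730% Aj-204.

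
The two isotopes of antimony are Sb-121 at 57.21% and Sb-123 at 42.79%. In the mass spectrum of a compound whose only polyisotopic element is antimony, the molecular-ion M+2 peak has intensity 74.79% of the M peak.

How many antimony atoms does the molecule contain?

1

The M+2/M ratio from n Sb atoms is n · q/p = n · 0.4279/0.5721.
n = 0.7479 × 0.5721/0.4279 = 1.00 ≈ 1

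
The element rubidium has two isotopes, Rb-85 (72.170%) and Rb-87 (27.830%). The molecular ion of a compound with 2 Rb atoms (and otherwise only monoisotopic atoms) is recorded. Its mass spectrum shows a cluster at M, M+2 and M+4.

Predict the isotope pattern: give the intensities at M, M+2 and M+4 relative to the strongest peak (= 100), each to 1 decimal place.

100.0 : 77.1 : 14.9

The 2 Rb atoms are independent, so intensities follow the terms of (0.72170 + 0.27830)^2.
P(M) = 0.72170^2 = 0.520851
P(M+2) = 2 × 0.72170^1 × 0.27830^1 = 0.401698
P(M+4) = 0.27830^2 = 0.077451
The M peak is largest (0.520851); scaling to 100 gives 100.0 : 77.1 : 14.9.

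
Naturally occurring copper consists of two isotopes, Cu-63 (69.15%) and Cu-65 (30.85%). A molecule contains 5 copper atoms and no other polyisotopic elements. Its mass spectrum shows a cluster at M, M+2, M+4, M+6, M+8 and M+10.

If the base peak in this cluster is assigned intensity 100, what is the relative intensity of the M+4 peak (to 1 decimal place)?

Term probabilities: M 0.1581, M+2 0.3527, M+4 0.3147, M+6 0.1404, M+8 0.0313, M+10 0.0028. Base peak = M+2.
P(M+2) = C(5,1) × 0.6915^4 × 0.3085^1 = 5 × 0.2286487 × 0.3085 = 0.352691 (base)
P(M+4) = C(5,2) × 0.6915^3 × 0.3085^2 = 10 × 0.33065611 × 0.09517225 = 0.314693
Relative intensity = 0.314693 / 0.352691 × 100 = 89.2

89.2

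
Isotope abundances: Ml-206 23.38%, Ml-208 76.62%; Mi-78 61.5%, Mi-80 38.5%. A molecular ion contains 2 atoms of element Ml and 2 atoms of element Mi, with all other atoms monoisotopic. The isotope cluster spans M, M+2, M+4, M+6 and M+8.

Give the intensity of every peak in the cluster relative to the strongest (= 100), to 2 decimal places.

Element Ml pattern (n=2): 0.05466244 : 0.35827512 : 0.58706244
Element Mi pattern (n=2): 0.378225 : 0.47355 : 0.148225
Convolve the two distributions (both contribute in 2-u steps):
  M: 0.05466244×0.378225 = 0.020675
  M+2: 0.05466244×0.47355 + 0.35827512×0.378225 = 0.161394
  M+4: 0.05466244×0.148225 + 0.35827512×0.47355 + 0.58706244×0.378225 = 0.399805
  M+6: 0.35827512×0.148225 + 0.58706244×0.47355 = 0.331109
  M+8: 0.58706244×0.148225 = 0.087017
Scale to base peak (0.399805) = 100: 5.17 : 40.37 : 100.00 : 82.82 : 21.76

5.17 : 40.37 : 100.00 : 82.82 : 21.76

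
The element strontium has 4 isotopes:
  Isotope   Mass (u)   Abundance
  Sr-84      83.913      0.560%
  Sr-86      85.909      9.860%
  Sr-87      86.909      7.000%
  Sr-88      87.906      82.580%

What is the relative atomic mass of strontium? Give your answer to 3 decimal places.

Weight each isotope mass by its fractional abundance: 0.00560 × 83.913 + 0.09860 × 85.909 + 0.07000 × 86.909 + 0.82580 × 87.906
= 0.4699 + 8.4706 + 6.0836 + 72.5928 = 87.6169 u

87.617 u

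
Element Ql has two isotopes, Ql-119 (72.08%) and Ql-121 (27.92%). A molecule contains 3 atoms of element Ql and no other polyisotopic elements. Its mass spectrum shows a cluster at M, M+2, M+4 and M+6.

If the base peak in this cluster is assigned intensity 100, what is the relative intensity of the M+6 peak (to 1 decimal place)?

5.0

Term probabilities: M 0.3745, M+2 0.4352, M+4 0.1686, M+6 0.0218. Base peak = M+2.
P(M+2) = C(3,1) × 0.7208^2 × 0.2792^1 = 3 × 0.51955264 × 0.2792 = 0.435177 (base)
P(M+6) = C(3,3) × 0.7208^0 × 0.2792^3 = 1 × 1.0000 × 0.02176438 = 0.021764
Relative intensity = 0.021764 / 0.435177 × 100 = 5.0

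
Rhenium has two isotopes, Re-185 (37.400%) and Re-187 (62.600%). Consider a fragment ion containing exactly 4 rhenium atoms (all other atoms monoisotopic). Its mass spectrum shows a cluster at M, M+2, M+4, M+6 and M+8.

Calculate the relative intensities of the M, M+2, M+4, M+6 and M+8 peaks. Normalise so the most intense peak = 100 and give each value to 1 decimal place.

Expanding (0.37400 + 0.62600)^4:
P(M) = 0.37400^4 = 0.019565
P(M+2) = 4 × 0.37400^3 × 0.62600^1 = 0.130993
P(M+4) = 6 × 0.37400^2 × 0.62600^2 = 0.328884
P(M+6) = 4 × 0.37400^1 × 0.62600^3 = 0.366990
P(M+8) = 0.62600^4 = 0.153567
The M+6 peak is largest (0.366990); scaling to 100 gives 5.3 : 35.7 : 89.6 : 100.0 : 41.8.

5.3 : 35.7 : 89.6 : 100.0 : 41.8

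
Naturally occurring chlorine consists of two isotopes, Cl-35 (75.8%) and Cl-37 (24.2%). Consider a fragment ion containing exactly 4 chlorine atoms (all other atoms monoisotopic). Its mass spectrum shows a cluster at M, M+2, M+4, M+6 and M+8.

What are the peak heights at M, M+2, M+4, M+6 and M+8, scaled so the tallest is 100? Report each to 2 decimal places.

Expanding (0.758 + 0.242)^4:
P(M) = 0.758^4 = 0.330124
P(M+2) = 4 × 0.758^3 × 0.242^1 = 0.421583
P(M+4) = 6 × 0.758^2 × 0.242^2 = 0.201893
P(M+6) = 4 × 0.758^1 × 0.242^3 = 0.042971
P(M+8) = 0.242^4 = 0.003430
The M+2 peak is largest (0.421583); scaling to 100 gives 78.31 : 100.00 : 47.89 : 10.19 : 0.81.

78.31 : 100.00 : 47.89 : 10.19 : 0.81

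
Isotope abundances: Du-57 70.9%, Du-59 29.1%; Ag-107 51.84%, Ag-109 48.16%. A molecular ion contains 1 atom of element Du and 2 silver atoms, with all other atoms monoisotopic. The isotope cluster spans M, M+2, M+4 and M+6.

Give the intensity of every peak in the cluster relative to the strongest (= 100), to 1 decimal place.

44.1 : 100.0 : 71.7 : 15.6

Element Du pattern (n=1): 0.7090 : 0.2910
Silver pattern (n=2): 0.26873856 : 0.49932288 : 0.23193856
Convolve the two distributions (both contribute in 2-u steps):
  M: 0.7090×0.26873856 = 0.190536
  M+2: 0.7090×0.49932288 + 0.2910×0.26873856 = 0.432223
  M+4: 0.7090×0.23193856 + 0.2910×0.49932288 = 0.309747
  M+6: 0.2910×0.23193856 = 0.067494
Scale to base peak (0.432223) = 100: 44.1 : 100.0 : 71.7 : 15.6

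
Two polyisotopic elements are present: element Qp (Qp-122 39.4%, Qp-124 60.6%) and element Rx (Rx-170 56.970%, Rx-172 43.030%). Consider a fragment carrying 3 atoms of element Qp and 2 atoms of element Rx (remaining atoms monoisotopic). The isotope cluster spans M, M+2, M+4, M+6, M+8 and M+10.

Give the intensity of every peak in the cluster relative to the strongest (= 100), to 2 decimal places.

5.89 : 36.05 : 86.15 : 100.00 : 56.18 : 12.22

Element Qp pattern (n=3): 0.06116298 : 0.28221905 : 0.43407295 : 0.22254502
Element Rx pattern (n=2): 0.32455809 : 0.49028382 : 0.18515809
Convolve the two distributions (both contribute in 2-u steps):
  M: 0.06116298×0.32455809 = 0.019851
  M+2: 0.06116298×0.49028382 + 0.28221905×0.32455809 = 0.121584
  M+4: 0.06116298×0.18515809 + 0.28221905×0.49028382 + 0.43407295×0.32455809 = 0.290574
  M+6: 0.28221905×0.18515809 + 0.43407295×0.49028382 + 0.22254502×0.32455809 = 0.337303
  M+8: 0.43407295×0.18515809 + 0.22254502×0.49028382 = 0.189482
  M+10: 0.22254502×0.18515809 = 0.041206
Scale to base peak (0.337303) = 100: 5.89 : 36.05 : 86.15 : 100.00 : 56.18 : 12.22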